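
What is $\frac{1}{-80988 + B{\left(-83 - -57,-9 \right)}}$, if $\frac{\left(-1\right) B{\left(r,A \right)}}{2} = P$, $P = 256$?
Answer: $- \frac{1}{81500} \approx -1.227 \cdot 10^{-5}$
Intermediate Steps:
$B{\left(r,A \right)} = -512$ ($B{\left(r,A \right)} = \left(-2\right) 256 = -512$)
$\frac{1}{-80988 + B{\left(-83 - -57,-9 \right)}} = \frac{1}{-80988 - 512} = \frac{1}{-81500} = - \frac{1}{81500}$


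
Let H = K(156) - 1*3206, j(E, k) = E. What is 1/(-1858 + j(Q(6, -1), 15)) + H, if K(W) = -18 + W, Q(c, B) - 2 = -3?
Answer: -5703413/1859 ≈ -3068.0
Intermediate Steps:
Q(c, B) = -1 (Q(c, B) = 2 - 3 = -1)
H = -3068 (H = (-18 + 156) - 1*3206 = 138 - 3206 = -3068)
1/(-1858 + j(Q(6, -1), 15)) + H = 1/(-1858 - 1) - 3068 = 1/(-1859) - 3068 = -1/1859 - 3068 = -5703413/1859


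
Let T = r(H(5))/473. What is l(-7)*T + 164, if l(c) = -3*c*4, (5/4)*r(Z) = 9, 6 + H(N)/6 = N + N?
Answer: 390884/2365 ≈ 165.28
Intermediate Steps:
H(N) = -36 + 12*N (H(N) = -36 + 6*(N + N) = -36 + 6*(2*N) = -36 + 12*N)
r(Z) = 36/5 (r(Z) = (⅘)*9 = 36/5)
l(c) = -12*c
T = 36/2365 (T = (36/5)/473 = (36/5)*(1/473) = 36/2365 ≈ 0.015222)
l(-7)*T + 164 = -12*(-7)*(36/2365) + 164 = 84*(36/2365) + 164 = 3024/2365 + 164 = 390884/2365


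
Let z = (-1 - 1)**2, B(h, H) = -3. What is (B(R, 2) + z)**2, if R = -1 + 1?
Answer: 1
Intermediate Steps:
R = 0
z = 4 (z = (-2)**2 = 4)
(B(R, 2) + z)**2 = (-3 + 4)**2 = 1**2 = 1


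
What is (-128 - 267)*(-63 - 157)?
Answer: 86900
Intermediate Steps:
(-128 - 267)*(-63 - 157) = -395*(-220) = 86900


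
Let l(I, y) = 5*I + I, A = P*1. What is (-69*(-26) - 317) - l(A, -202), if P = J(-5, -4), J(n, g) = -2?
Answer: 1489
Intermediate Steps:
P = -2
A = -2 (A = -2*1 = -2)
l(I, y) = 6*I
(-69*(-26) - 317) - l(A, -202) = (-69*(-26) - 317) - 6*(-2) = (1794 - 317) - 1*(-12) = 1477 + 12 = 1489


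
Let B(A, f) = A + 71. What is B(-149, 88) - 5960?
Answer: -6038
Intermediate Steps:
B(A, f) = 71 + A
B(-149, 88) - 5960 = (71 - 149) - 5960 = -78 - 5960 = -6038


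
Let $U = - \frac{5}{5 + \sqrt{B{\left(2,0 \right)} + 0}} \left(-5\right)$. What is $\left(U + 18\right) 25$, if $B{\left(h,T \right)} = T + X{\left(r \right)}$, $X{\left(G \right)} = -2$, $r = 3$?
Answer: $\frac{15275}{27} - \frac{625 i \sqrt{2}}{27} \approx 565.74 - 32.736 i$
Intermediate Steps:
$B{\left(h,T \right)} = -2 + T$ ($B{\left(h,T \right)} = T - 2 = -2 + T$)
$U = \frac{25}{5 + i \sqrt{2}}$ ($U = - \frac{5}{5 + \sqrt{\left(-2 + 0\right) + 0}} \left(-5\right) = - \frac{5}{5 + \sqrt{-2 + 0}} \left(-5\right) = - \frac{5}{5 + \sqrt{-2}} \left(-5\right) = - \frac{5}{5 + i \sqrt{2}} \left(-5\right) = \frac{25}{5 + i \sqrt{2}} \approx 4.6296 - 1.3095 i$)
$\left(U + 18\right) 25 = \left(\left(\frac{125}{27} - \frac{25 i \sqrt{2}}{27}\right) + 18\right) 25 = \left(\frac{611}{27} - \frac{25 i \sqrt{2}}{27}\right) 25 = \frac{15275}{27} - \frac{625 i \sqrt{2}}{27}$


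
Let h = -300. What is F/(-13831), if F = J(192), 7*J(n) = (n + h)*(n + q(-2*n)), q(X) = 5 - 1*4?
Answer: 20844/96817 ≈ 0.21529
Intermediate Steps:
q(X) = 1 (q(X) = 5 - 4 = 1)
J(n) = (1 + n)*(-300 + n)/7 (J(n) = ((n - 300)*(n + 1))/7 = ((-300 + n)*(1 + n))/7 = ((1 + n)*(-300 + n))/7 = (1 + n)*(-300 + n)/7)
F = -20844/7 (F = -300/7 - 299/7*192 + (1/7)*192**2 = -300/7 - 57408/7 + (1/7)*36864 = -300/7 - 57408/7 + 36864/7 = -20844/7 ≈ -2977.7)
F/(-13831) = -20844/7/(-13831) = -20844/7*(-1/13831) = 20844/96817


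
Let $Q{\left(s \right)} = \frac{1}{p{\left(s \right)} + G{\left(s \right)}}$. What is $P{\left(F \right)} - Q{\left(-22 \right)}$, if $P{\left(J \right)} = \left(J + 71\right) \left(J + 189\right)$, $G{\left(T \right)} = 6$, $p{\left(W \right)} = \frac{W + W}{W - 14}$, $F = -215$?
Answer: $\frac{243351}{65} \approx 3743.9$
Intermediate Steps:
$p{\left(W \right)} = \frac{2 W}{-14 + W}$
$Q{\left(s \right)} = \frac{1}{6 + \frac{2 s}{-14 + s}}$ ($Q{\left(s \right)} = \frac{1}{\frac{2 s}{-14 + s} + 6} = \frac{1}{6 + \frac{2 s}{-14 + s}}$)
$P{\left(J \right)} = \left(71 + J\right) \left(189 + J\right)$
$P{\left(F \right)} - Q{\left(-22 \right)} = \left(13419 + \left(-215\right)^{2} + 260 \left(-215\right)\right) - \frac{-14 - 22}{4 \left(-21 + 2 \left(-22\right)\right)} = \left(13419 + 46225 - 55900\right) - \frac{1}{4} \frac{1}{-21 - 44} \left(-36\right) = 3744 - \frac{1}{4} \frac{1}{-65} \left(-36\right) = 3744 - \frac{1}{4} \left(- \frac{1}{65}\right) \left(-36\right) = 3744 - \frac{9}{65} = \frac{243351}{65}$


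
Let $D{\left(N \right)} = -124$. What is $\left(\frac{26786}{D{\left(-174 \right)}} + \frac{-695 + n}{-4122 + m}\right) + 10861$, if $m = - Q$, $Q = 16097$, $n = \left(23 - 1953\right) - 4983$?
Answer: $\frac{13344789287}{1253578} \approx 10645.0$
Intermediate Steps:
$n = -6913$ ($n = -1930 - 4983 = -6913$)
$m = -16097$ ($m = \left(-1\right) 16097 = -16097$)
$\left(\frac{26786}{D{\left(-174 \right)}} + \frac{-695 + n}{-4122 + m}\right) + 10861 = \left(\frac{26786}{-124} + \frac{-695 - 6913}{-4122 - 16097}\right) + 10861 = \left(26786 \left(- \frac{1}{124}\right) - \frac{7608}{-20219}\right) + 10861 = \left(- \frac{13393}{62} - - \frac{7608}{20219}\right) + 10861 = \left(- \frac{13393}{62} + \frac{7608}{20219}\right) + 10861 = - \frac{270321371}{1253578} + 10861 = \frac{13344789287}{1253578}$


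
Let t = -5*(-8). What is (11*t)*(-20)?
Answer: -8800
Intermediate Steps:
t = 40
(11*t)*(-20) = (11*40)*(-20) = 440*(-20) = -8800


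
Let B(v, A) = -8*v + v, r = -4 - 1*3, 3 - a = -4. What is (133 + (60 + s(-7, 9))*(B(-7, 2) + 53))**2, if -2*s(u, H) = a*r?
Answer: 76597504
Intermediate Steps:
a = 7 (a = 3 - 1*(-4) = 3 + 4 = 7)
r = -7 (r = -4 - 3 = -7)
B(v, A) = -7*v
s(u, H) = 49/2 (s(u, H) = -7*(-7)/2 = -1/2*(-49) = 49/2)
(133 + (60 + s(-7, 9))*(B(-7, 2) + 53))**2 = (133 + (60 + 49/2)*(-7*(-7) + 53))**2 = (133 + 169*(49 + 53)/2)**2 = (133 + (169/2)*102)**2 = (133 + 8619)**2 = 8752**2 = 76597504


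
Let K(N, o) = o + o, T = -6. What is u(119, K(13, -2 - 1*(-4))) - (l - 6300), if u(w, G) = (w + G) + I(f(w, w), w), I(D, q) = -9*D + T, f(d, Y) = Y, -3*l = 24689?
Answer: 40727/3 ≈ 13576.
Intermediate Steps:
l = -24689/3 (l = -⅓*24689 = -24689/3 ≈ -8229.7)
K(N, o) = 2*o
I(D, q) = -6 - 9*D (I(D, q) = -9*D - 6 = -6 - 9*D)
u(w, G) = -6 + G - 8*w (u(w, G) = (w + G) + (-6 - 9*w) = (G + w) + (-6 - 9*w) = -6 + G - 8*w)
u(119, K(13, -2 - 1*(-4))) - (l - 6300) = (-6 + 2*(-2 - 1*(-4)) - 8*119) - (-24689/3 - 6300) = (-6 + 2*(-2 + 4) - 952) - 1*(-43589/3) = (-6 + 2*2 - 952) + 43589/3 = (-6 + 4 - 952) + 43589/3 = -954 + 43589/3 = 40727/3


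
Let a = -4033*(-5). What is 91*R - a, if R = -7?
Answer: -20802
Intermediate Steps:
a = 20165
91*R - a = 91*(-7) - 1*20165 = -637 - 20165 = -20802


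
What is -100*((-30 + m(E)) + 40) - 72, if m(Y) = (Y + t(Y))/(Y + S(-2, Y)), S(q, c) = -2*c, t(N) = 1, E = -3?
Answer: -3016/3 ≈ -1005.3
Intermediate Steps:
m(Y) = -(1 + Y)/Y (m(Y) = (Y + 1)/(Y - 2*Y) = (1 + Y)/((-Y)) = (1 + Y)*(-1/Y) = -(1 + Y)/Y)
-100*((-30 + m(E)) + 40) - 72 = -100*((-30 + (-1 - 1*(-3))/(-3)) + 40) - 72 = -100*((-30 - (-1 + 3)/3) + 40) - 72 = -100*((-30 - 1/3*2) + 40) - 72 = -100*((-30 - 2/3) + 40) - 72 = -100*(-92/3 + 40) - 72 = -100*28/3 - 72 = -2800/3 - 72 = -3016/3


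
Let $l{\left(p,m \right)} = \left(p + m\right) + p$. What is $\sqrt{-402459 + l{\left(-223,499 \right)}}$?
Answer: $i \sqrt{402406} \approx 634.35 i$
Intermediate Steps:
$l{\left(p,m \right)} = m + 2 p$ ($l{\left(p,m \right)} = \left(m + p\right) + p = m + 2 p$)
$\sqrt{-402459 + l{\left(-223,499 \right)}} = \sqrt{-402459 + \left(499 + 2 \left(-223\right)\right)} = \sqrt{-402459 + \left(499 - 446\right)} = \sqrt{-402459 + 53} = \sqrt{-402406} = i \sqrt{402406}$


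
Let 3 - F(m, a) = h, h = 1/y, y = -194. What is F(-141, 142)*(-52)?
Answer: -15158/97 ≈ -156.27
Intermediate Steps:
h = -1/194 (h = 1/(-194) = -1/194 ≈ -0.0051546)
F(m, a) = 583/194 (F(m, a) = 3 - 1*(-1/194) = 3 + 1/194 = 583/194)
F(-141, 142)*(-52) = (583/194)*(-52) = -15158/97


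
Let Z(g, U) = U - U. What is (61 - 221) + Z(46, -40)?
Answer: -160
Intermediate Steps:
Z(g, U) = 0
(61 - 221) + Z(46, -40) = (61 - 221) + 0 = -160 + 0 = -160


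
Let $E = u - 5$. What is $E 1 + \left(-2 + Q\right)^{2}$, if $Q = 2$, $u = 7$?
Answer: $2$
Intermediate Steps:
$E = 2$ ($E = 7 - 5 = 2$)
$E 1 + \left(-2 + Q\right)^{2} = 2 \cdot 1 + \left(-2 + 2\right)^{2} = 2 + 0^{2} = 2 + 0 = 2$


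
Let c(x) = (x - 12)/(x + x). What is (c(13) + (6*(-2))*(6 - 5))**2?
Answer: 96721/676 ≈ 143.08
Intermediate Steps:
c(x) = (-12 + x)/(2*x) (c(x) = (-12 + x)/((2*x)) = (-12 + x)*(1/(2*x)) = (-12 + x)/(2*x))
(c(13) + (6*(-2))*(6 - 5))**2 = ((1/2)*(-12 + 13)/13 + (6*(-2))*(6 - 5))**2 = ((1/2)*(1/13)*1 - 12*1)**2 = (1/26 - 12)**2 = (-311/26)**2 = 96721/676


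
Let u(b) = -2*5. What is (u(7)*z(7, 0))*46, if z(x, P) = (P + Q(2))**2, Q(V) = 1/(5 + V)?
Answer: -460/49 ≈ -9.3878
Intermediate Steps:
u(b) = -10
z(x, P) = (1/7 + P)**2 (z(x, P) = (P + 1/(5 + 2))**2 = (P + 1/7)**2 = (1/7 + P)**2)
(u(7)*z(7, 0))*46 = -10*(1 + 7*0)**2/49*46 = -10*(1 + 0)**2/49*46 = -10*1**2/49*46 = -10/49*46 = -460/49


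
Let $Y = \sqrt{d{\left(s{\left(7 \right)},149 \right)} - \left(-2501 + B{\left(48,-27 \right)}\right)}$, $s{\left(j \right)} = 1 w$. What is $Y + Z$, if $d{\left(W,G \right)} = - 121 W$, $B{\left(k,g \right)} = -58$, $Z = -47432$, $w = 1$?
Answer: $-47432 + \sqrt{2438} \approx -47383.0$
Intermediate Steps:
$s{\left(j \right)} = 1$ ($s{\left(j \right)} = 1 \cdot 1 = 1$)
$Y = \sqrt{2438}$ ($Y = \sqrt{\left(-121\right) 1 + \left(2501 - -58\right)} = \sqrt{-121 + \left(2501 + 58\right)} = \sqrt{-121 + 2559} = \sqrt{2438} \approx 49.376$)
$Y + Z = \sqrt{2438} - 47432 = -47432 + \sqrt{2438}$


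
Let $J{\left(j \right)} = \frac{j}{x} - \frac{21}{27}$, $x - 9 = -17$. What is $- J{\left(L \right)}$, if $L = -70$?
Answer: $- \frac{287}{36} \approx -7.9722$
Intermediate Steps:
$x = -8$ ($x = 9 - 17 = -8$)
$J{\left(j \right)} = - \frac{7}{9} - \frac{j}{8}$ ($J{\left(j \right)} = \frac{j}{-8} - \frac{21}{27} = j \left(- \frac{1}{8}\right) - \frac{7}{9} = - \frac{j}{8} - \frac{7}{9} = - \frac{7}{9} - \frac{j}{8}$)
$- J{\left(L \right)} = - (- \frac{7}{9} - - \frac{35}{4}) = - (- \frac{7}{9} + \frac{35}{4}) = \left(-1\right) \frac{287}{36} = - \frac{287}{36}$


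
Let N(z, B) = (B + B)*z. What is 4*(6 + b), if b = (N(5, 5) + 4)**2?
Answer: 11688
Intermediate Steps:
N(z, B) = 2*B*z (N(z, B) = (2*B)*z = 2*B*z)
b = 2916 (b = (2*5*5 + 4)**2 = (50 + 4)**2 = 54**2 = 2916)
4*(6 + b) = 4*(6 + 2916) = 4*2922 = 11688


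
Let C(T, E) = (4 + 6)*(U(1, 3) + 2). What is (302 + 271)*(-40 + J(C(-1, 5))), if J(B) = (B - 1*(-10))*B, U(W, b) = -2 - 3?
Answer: 320880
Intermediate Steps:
U(W, b) = -5
C(T, E) = -30 (C(T, E) = (4 + 6)*(-5 + 2) = 10*(-3) = -30)
J(B) = B*(10 + B) (J(B) = (B + 10)*B = (10 + B)*B = B*(10 + B))
(302 + 271)*(-40 + J(C(-1, 5))) = (302 + 271)*(-40 - 30*(10 - 30)) = 573*(-40 - 30*(-20)) = 573*(-40 + 600) = 573*560 = 320880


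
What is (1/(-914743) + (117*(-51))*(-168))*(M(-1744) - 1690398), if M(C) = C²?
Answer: 1238979506064272366/914743 ≈ 1.3545e+12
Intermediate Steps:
(1/(-914743) + (117*(-51))*(-168))*(M(-1744) - 1690398) = (1/(-914743) + (117*(-51))*(-168))*((-1744)² - 1690398) = (-1/914743 - 5967*(-168))*(3041536 - 1690398) = (-1/914743 + 1002456)*1351138 = (916989608807/914743)*1351138 = 1238979506064272366/914743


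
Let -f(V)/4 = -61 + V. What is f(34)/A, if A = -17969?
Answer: -108/17969 ≈ -0.0060104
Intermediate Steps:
f(V) = 244 - 4*V (f(V) = -4*(-61 + V) = 244 - 4*V)
f(34)/A = (244 - 4*34)/(-17969) = (244 - 136)*(-1/17969) = 108*(-1/17969) = -108/17969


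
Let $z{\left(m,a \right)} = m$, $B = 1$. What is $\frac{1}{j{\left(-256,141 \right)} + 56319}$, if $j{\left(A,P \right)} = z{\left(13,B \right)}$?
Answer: $\frac{1}{56332} \approx 1.7752 \cdot 10^{-5}$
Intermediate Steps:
$j{\left(A,P \right)} = 13$
$\frac{1}{j{\left(-256,141 \right)} + 56319} = \frac{1}{13 + 56319} = \frac{1}{56332}$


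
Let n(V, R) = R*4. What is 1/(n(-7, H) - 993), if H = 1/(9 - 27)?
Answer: -9/8939 ≈ -0.0010068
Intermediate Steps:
H = -1/18 (H = 1/(-18) = -1/18 ≈ -0.055556)
n(V, R) = 4*R
1/(n(-7, H) - 993) = 1/(4*(-1/18) - 993) = 1/(-2/9 - 993) = 1/(-8939/9) = -9/8939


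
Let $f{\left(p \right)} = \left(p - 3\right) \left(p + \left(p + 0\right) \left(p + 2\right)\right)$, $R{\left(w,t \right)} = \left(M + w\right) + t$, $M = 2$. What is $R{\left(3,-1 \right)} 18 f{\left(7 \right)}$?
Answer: $20160$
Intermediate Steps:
$R{\left(w,t \right)} = 2 + t + w$ ($R{\left(w,t \right)} = \left(2 + w\right) + t = 2 + t + w$)
$f{\left(p \right)} = \left(-3 + p\right) \left(p + p \left(2 + p\right)\right)$
$R{\left(3,-1 \right)} 18 f{\left(7 \right)} = \left(2 - 1 + 3\right) 18 \cdot 7 \left(-9 + 7^{2}\right) = 4 \cdot 18 \cdot 7 \left(-9 + 49\right) = 72 \cdot 7 \cdot 40 = 72 \cdot 280 = 20160$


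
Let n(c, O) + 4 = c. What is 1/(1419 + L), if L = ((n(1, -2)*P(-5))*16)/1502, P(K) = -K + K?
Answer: 1/1419 ≈ 0.00070472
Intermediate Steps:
n(c, O) = -4 + c
P(K) = 0
L = 0 (L = (((-4 + 1)*0)*16)/1502 = (-3*0*16)*(1/1502) = (0*16)*(1/1502) = 0*(1/1502) = 0)
1/(1419 + L) = 1/(1419 + 0) = 1/1419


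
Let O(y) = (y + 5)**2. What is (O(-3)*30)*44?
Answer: 5280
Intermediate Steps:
O(y) = (5 + y)**2
(O(-3)*30)*44 = ((5 - 3)**2*30)*44 = (2**2*30)*44 = (4*30)*44 = 120*44 = 5280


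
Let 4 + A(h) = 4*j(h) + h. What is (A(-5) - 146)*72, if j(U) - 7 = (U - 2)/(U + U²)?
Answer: -46224/5 ≈ -9244.8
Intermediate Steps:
j(U) = 7 + (-2 + U)/(U + U²) (j(U) = 7 + (U - 2)/(U + U²) = 7 + (-2 + U)/(U + U²))
A(h) = -4 + h + 4*(-2 + 7*h² + 8*h)/(h*(1 + h)) (A(h) = -4 + (4*((-2 + 7*h² + 8*h)/(h*(1 + h))) + h) = -4 + (4*(-2 + 7*h² + 8*h)/(h*(1 + h)) + h) = -4 + (h + 4*(-2 + 7*h² + 8*h)/(h*(1 + h))) = -4 + h + 4*(-2 + 7*h² + 8*h)/(h*(1 + h)))
(A(-5) - 146)*72 = ((-8 + (-5)³ + 25*(-5)² + 28*(-5))/((-5)*(1 - 5)) - 146)*72 = (-⅕*(-8 - 125 + 25*25 - 140)/(-4) - 146)*72 = (-⅕*(-¼)*(-8 - 125 + 625 - 140) - 146)*72 = (-⅕*(-¼)*352 - 146)*72 = (88/5 - 146)*72 = -642/5*72 = -46224/5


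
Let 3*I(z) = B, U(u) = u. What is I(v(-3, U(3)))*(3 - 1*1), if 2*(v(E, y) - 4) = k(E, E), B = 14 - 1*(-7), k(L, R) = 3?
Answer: 14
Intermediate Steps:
B = 21 (B = 14 + 7 = 21)
v(E, y) = 11/2 (v(E, y) = 4 + (½)*3 = 4 + 3/2 = 11/2)
I(z) = 7 (I(z) = (⅓)*21 = 7)
I(v(-3, U(3)))*(3 - 1*1) = 7*(3 - 1*1) = 7*(3 - 1) = 7*2 = 14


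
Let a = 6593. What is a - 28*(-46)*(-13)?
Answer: -10151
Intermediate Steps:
a - 28*(-46)*(-13) = 6593 - 28*(-46)*(-13) = 6593 + 1288*(-13) = 6593 - 16744 = -10151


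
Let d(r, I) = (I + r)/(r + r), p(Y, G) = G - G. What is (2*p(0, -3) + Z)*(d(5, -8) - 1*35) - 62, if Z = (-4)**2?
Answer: -3134/5 ≈ -626.80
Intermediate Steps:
p(Y, G) = 0
d(r, I) = (I + r)/(2*r) (d(r, I) = (I + r)/((2*r)) = (I + r)*(1/(2*r)) = (I + r)/(2*r))
Z = 16
(2*p(0, -3) + Z)*(d(5, -8) - 1*35) - 62 = (2*0 + 16)*((1/2)*(-8 + 5)/5 - 1*35) - 62 = (0 + 16)*((1/2)*(1/5)*(-3) - 35) - 62 = 16*(-3/10 - 35) - 62 = 16*(-353/10) - 62 = -2824/5 - 62 = -3134/5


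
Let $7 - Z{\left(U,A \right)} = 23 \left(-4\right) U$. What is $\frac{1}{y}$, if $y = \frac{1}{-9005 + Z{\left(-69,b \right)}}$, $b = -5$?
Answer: $-15346$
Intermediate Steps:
$Z{\left(U,A \right)} = 7 + 92 U$ ($Z{\left(U,A \right)} = 7 - 23 \left(-4\right) U = 7 - - 92 U = 7 + 92 U$)
$y = - \frac{1}{15346}$ ($y = \frac{1}{-9005 + \left(7 + 92 \left(-69\right)\right)} = \frac{1}{-9005 + \left(7 - 6348\right)} = \frac{1}{-9005 - 6341} = \frac{1}{-15346} = - \frac{1}{15346} \approx -6.5164 \cdot 10^{-5}$)
$\frac{1}{y} = \frac{1}{- \frac{1}{15346}} = -15346$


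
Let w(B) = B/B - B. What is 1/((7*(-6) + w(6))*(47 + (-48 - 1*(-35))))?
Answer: -1/1598 ≈ -0.00062578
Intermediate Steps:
w(B) = 1 - B
1/((7*(-6) + w(6))*(47 + (-48 - 1*(-35)))) = 1/((7*(-6) + (1 - 1*6))*(47 + (-48 - 1*(-35)))) = 1/((-42 + (1 - 6))*(47 + (-48 + 35))) = 1/((-42 - 5)*(47 - 13)) = 1/(-47*34) = 1/(-1598) = -1/1598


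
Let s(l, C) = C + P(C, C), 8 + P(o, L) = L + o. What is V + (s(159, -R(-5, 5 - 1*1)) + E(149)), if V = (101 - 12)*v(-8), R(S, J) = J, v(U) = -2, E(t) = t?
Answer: -49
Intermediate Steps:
P(o, L) = -8 + L + o (P(o, L) = -8 + (L + o) = -8 + L + o)
s(l, C) = -8 + 3*C (s(l, C) = C + (-8 + C + C) = C + (-8 + 2*C) = -8 + 3*C)
V = -178 (V = (101 - 12)*(-2) = 89*(-2) = -178)
V + (s(159, -R(-5, 5 - 1*1)) + E(149)) = -178 + ((-8 + 3*(-(5 - 1*1))) + 149) = -178 + ((-8 + 3*(-(5 - 1))) + 149) = -178 + ((-8 + 3*(-1*4)) + 149) = -178 + ((-8 + 3*(-4)) + 149) = -178 + ((-8 - 12) + 149) = -178 + (-20 + 149) = -178 + 129 = -49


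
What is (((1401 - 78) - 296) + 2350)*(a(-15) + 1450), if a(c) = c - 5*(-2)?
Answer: 4879765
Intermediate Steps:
a(c) = 10 + c (a(c) = c + 10 = 10 + c)
(((1401 - 78) - 296) + 2350)*(a(-15) + 1450) = (((1401 - 78) - 296) + 2350)*((10 - 15) + 1450) = ((1323 - 296) + 2350)*(-5 + 1450) = (1027 + 2350)*1445 = 3377*1445 = 4879765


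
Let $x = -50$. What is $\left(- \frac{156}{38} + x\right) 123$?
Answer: $- \frac{126444}{19} \approx -6654.9$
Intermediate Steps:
$\left(- \frac{156}{38} + x\right) 123 = \left(- \frac{156}{38} - 50\right) 123 = \left(\left(-156\right) \frac{1}{38} - 50\right) 123 = \left(- \frac{78}{19} - 50\right) 123 = \left(- \frac{1028}{19}\right) 123 = - \frac{126444}{19}$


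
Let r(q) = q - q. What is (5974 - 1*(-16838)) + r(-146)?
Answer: 22812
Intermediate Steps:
r(q) = 0
(5974 - 1*(-16838)) + r(-146) = (5974 - 1*(-16838)) + 0 = (5974 + 16838) + 0 = 22812 + 0 = 22812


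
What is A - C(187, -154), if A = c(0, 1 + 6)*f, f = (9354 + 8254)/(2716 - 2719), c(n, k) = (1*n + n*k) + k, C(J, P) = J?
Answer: -123817/3 ≈ -41272.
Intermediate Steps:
c(n, k) = k + n + k*n (c(n, k) = (n + k*n) + k = k + n + k*n)
f = -17608/3 (f = 17608/(-3) = 17608*(-⅓) = -17608/3 ≈ -5869.3)
A = -123256/3 (A = ((1 + 6) + 0 + (1 + 6)*0)*(-17608/3) = (7 + 0 + 7*0)*(-17608/3) = (7 + 0 + 0)*(-17608/3) = 7*(-17608/3) = -123256/3 ≈ -41085.)
A - C(187, -154) = -123256/3 - 1*187 = -123256/3 - 187 = -123817/3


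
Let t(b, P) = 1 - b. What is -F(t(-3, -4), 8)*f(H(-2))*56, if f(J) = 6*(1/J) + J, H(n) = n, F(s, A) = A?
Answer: 2240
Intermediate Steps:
f(J) = J + 6/J (f(J) = 6/J + J = J + 6/J)
-F(t(-3, -4), 8)*f(H(-2))*56 = -8*(-2 + 6/(-2))*56 = -8*(-2 + 6*(-½))*56 = -8*(-2 - 3)*56 = -8*(-5)*56 = -(-40)*56 = -1*(-2240) = 2240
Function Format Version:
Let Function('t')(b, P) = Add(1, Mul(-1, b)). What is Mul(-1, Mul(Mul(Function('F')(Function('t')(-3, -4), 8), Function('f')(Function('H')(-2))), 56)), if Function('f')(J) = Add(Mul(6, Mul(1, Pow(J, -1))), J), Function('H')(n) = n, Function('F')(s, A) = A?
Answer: 2240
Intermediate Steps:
Function('f')(J) = Add(J, Mul(6, Pow(J, -1))) (Function('f')(J) = Add(Mul(6, Pow(J, -1)), J) = Add(J, Mul(6, Pow(J, -1))))
Mul(-1, Mul(Mul(Function('F')(Function('t')(-3, -4), 8), Function('f')(Function('H')(-2))), 56)) = Mul(-1, Mul(Mul(8, Add(-2, Mul(6, Pow(-2, -1)))), 56)) = Mul(-1, Mul(Mul(8, Add(-2, Mul(6, Rational(-1, 2)))), 56)) = Mul(-1, Mul(Mul(8, Add(-2, -3)), 56)) = Mul(-1, Mul(Mul(8, -5), 56)) = Mul(-1, Mul(-40, 56)) = Mul(-1, -2240) = 2240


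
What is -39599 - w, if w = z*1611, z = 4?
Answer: -46043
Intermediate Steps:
w = 6444 (w = 4*1611 = 6444)
-39599 - w = -39599 - 1*6444 = -39599 - 6444 = -46043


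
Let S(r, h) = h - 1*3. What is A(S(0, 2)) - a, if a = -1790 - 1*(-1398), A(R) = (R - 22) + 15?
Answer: 384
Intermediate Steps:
S(r, h) = -3 + h (S(r, h) = h - 3 = -3 + h)
A(R) = -7 + R (A(R) = (-22 + R) + 15 = -7 + R)
a = -392 (a = -1790 + 1398 = -392)
A(S(0, 2)) - a = (-7 + (-3 + 2)) - 1*(-392) = (-7 - 1) + 392 = -8 + 392 = 384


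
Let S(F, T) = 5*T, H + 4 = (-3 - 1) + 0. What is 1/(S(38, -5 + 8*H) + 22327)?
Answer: 1/21982 ≈ 4.5492e-5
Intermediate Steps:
H = -8 (H = -4 + ((-3 - 1) + 0) = -4 + (-4 + 0) = -4 - 4 = -8)
1/(S(38, -5 + 8*H) + 22327) = 1/(5*(-5 + 8*(-8)) + 22327) = 1/(5*(-5 - 64) + 22327) = 1/(5*(-69) + 22327) = 1/(-345 + 22327) = 1/21982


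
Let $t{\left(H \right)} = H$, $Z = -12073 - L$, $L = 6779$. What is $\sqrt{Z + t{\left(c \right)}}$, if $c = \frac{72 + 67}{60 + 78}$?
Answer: $\frac{i \sqrt{358998306}}{138} \approx 137.3 i$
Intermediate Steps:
$Z = -18852$ ($Z = -12073 - 6779 = -18852$)
$c = \frac{139}{138} \approx 1.0072$
$\sqrt{Z + t{\left(c \right)}} = \sqrt{-18852 + \frac{139}{138}} = \sqrt{- \frac{2601437}{138}} = \frac{i \sqrt{358998306}}{138}$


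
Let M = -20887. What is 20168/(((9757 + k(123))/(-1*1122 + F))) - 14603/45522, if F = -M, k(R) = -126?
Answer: 18145862669947/438422382 ≈ 41389.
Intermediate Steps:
F = 20887 (F = -1*(-20887) = 20887)
20168/(((9757 + k(123))/(-1*1122 + F))) - 14603/45522 = 20168/(((9757 - 126)/(-1*1122 + 20887))) - 14603/45522 = 20168/((9631/(-1122 + 20887))) - 14603*1/45522 = 20168/((9631/19765)) - 14603/45522 = 20168/((9631*(1/19765))) - 14603/45522 = 20168/(9631/19765) - 14603/45522 = 20168*(19765/9631) - 14603/45522 = 398620520/9631 - 14603/45522 = 18145862669947/438422382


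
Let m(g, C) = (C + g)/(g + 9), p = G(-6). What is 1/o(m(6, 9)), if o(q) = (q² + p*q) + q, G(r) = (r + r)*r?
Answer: 1/74 ≈ 0.013514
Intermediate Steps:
G(r) = 2*r² (G(r) = (2*r)*r = 2*r²)
p = 72 (p = 2*(-6)² = 2*36 = 72)
m(g, C) = (C + g)/(9 + g)
o(q) = q² + 73*q (o(q) = (q² + 72*q) + q = q² + 73*q)
1/o(m(6, 9)) = 1/(((9 + 6)/(9 + 6))*(73 + (9 + 6)/(9 + 6))) = 1/((15/15)*(73 + 15/15)) = 1/(((1/15)*15)*(73 + (1/15)*15)) = 1/(1*(73 + 1)) = 1/(1*74) = 1/74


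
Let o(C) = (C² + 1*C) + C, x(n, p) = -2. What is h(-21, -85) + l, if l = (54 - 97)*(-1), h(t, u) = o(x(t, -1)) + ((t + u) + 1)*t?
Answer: 2248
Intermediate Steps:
o(C) = C² + 2*C (o(C) = (C² + C) + C = (C + C²) + C = C² + 2*C)
h(t, u) = t*(1 + t + u) (h(t, u) = -2*(2 - 2) + ((t + u) + 1)*t = -2*0 + (1 + t + u)*t = 0 + t*(1 + t + u) = t*(1 + t + u))
l = 43 (l = -43*(-1) = 43)
h(-21, -85) + l = -21*(1 - 21 - 85) + 43 = -21*(-105) + 43 = 2205 + 43 = 2248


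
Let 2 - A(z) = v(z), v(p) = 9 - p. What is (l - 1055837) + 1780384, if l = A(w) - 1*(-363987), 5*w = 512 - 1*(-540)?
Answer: 5443687/5 ≈ 1.0887e+6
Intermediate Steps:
w = 1052/5 (w = (512 - 1*(-540))/5 = (512 + 540)/5 = (⅕)*1052 = 1052/5 ≈ 210.40)
A(z) = -7 + z (A(z) = 2 - (9 - z) = 2 + (-9 + z) = -7 + z)
l = 1820952/5 (l = (-7 + 1052/5) - 1*(-363987) = 1017/5 + 363987 = 1820952/5 ≈ 3.6419e+5)
(l - 1055837) + 1780384 = (1820952/5 - 1055837) + 1780384 = -3458233/5 + 1780384 = 5443687/5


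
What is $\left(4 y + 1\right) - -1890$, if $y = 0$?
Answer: $1891$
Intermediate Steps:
$\left(4 y + 1\right) - -1890 = \left(4 \cdot 0 + 1\right) - -1890 = \left(0 + 1\right) + 1890 = 1 + 1890 = 1891$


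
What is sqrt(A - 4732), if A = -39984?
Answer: 2*I*sqrt(11179) ≈ 211.46*I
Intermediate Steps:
sqrt(A - 4732) = sqrt(-39984 - 4732) = sqrt(-44716) = 2*I*sqrt(11179)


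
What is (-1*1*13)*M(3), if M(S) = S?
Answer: -39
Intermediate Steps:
(-1*1*13)*M(3) = (-1*1*13)*3 = -1*13*3 = -13*3 = -39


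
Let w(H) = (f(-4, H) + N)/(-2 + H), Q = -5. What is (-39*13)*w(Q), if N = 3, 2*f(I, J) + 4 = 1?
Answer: 1521/14 ≈ 108.64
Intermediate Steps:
f(I, J) = -3/2 (f(I, J) = -2 + (½)*1 = -2 + ½ = -3/2)
w(H) = 3/(2*(-2 + H)) (w(H) = (-3/2 + 3)/(-2 + H) = 3/(2*(-2 + H)))
(-39*13)*w(Q) = (-39*13)*(3/(2*(-2 - 5))) = -1521/(2*(-7)) = -1521*(-1)/(2*7) = -507*(-3/14) = 1521/14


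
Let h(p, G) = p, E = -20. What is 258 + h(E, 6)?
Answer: 238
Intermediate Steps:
258 + h(E, 6) = 258 - 20 = 238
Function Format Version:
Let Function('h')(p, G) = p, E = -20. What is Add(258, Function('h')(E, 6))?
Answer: 238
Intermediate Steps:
Add(258, Function('h')(E, 6)) = Add(258, -20) = 238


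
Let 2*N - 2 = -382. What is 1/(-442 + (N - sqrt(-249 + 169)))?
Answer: I/(4*(sqrt(5) - 158*I)) ≈ -0.001582 + 2.2388e-5*I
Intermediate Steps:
N = -190 (N = 1 + (1/2)*(-382) = 1 - 191 = -190)
1/(-442 + (N - sqrt(-249 + 169))) = 1/(-442 + (-190 - sqrt(-249 + 169))) = 1/(-442 + (-190 - sqrt(-80))) = 1/(-442 + (-190 - 4*I*sqrt(5))) = 1/(-632 - 4*I*sqrt(5))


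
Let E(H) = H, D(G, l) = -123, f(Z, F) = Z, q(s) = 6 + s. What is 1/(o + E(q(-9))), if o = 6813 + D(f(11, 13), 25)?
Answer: 1/6687 ≈ 0.00014954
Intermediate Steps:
o = 6690 (o = 6813 - 123 = 6690)
1/(o + E(q(-9))) = 1/(6690 + (6 - 9)) = 1/(6690 - 3) = 1/6687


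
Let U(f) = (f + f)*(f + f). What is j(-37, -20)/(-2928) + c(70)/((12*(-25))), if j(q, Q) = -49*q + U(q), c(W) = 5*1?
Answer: -36689/14640 ≈ -2.5061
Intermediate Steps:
U(f) = 4*f² (U(f) = (2*f)*(2*f) = 4*f²)
c(W) = 5
j(q, Q) = -49*q + 4*q²
j(-37, -20)/(-2928) + c(70)/((12*(-25))) = -37*(-49 + 4*(-37))/(-2928) + 5/((12*(-25))) = -37*(-49 - 148)*(-1/2928) + 5/(-300) = -37*(-197)*(-1/2928) + 5*(-1/300) = 7289*(-1/2928) - 1/60 = -7289/2928 - 1/60 = -36689/14640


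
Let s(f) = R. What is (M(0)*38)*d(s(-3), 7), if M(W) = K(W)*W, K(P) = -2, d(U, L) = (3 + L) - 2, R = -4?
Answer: 0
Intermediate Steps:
s(f) = -4
d(U, L) = 1 + L
M(W) = -2*W
(M(0)*38)*d(s(-3), 7) = (-2*0*38)*(1 + 7) = (0*38)*8 = 0*8 = 0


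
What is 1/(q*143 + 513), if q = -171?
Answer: -1/23940 ≈ -4.1771e-5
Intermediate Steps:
1/(q*143 + 513) = 1/(-171*143 + 513) = 1/(-24453 + 513) = 1/(-23940) = -1/23940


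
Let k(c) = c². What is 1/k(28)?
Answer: 1/784 ≈ 0.0012755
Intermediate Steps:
1/k(28) = 1/(28²) = 1/784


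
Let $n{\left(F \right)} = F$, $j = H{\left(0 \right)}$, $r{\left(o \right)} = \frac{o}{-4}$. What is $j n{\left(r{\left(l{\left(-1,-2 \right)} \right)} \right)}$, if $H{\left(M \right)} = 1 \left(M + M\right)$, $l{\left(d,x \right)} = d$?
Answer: $0$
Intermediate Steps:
$r{\left(o \right)} = - \frac{o}{4}$ ($r{\left(o \right)} = o \left(- \frac{1}{4}\right) = - \frac{o}{4}$)
$H{\left(M \right)} = 2 M$ ($H{\left(M \right)} = 1 \cdot 2 M = 2 M$)
$j = 0$ ($j = 2 \cdot 0 = 0$)
$j n{\left(r{\left(l{\left(-1,-2 \right)} \right)} \right)} = 0 \left(\left(- \frac{1}{4}\right) \left(-1\right)\right) = 0 \cdot \frac{1}{4} = 0$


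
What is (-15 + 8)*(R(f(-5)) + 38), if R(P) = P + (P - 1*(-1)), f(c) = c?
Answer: -203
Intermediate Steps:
R(P) = 1 + 2*P (R(P) = P + (P + 1) = P + (1 + P) = 1 + 2*P)
(-15 + 8)*(R(f(-5)) + 38) = (-15 + 8)*((1 + 2*(-5)) + 38) = -7*((1 - 10) + 38) = -7*(-9 + 38) = -7*29 = -203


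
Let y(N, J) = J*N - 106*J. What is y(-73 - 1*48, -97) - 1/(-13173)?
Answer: 290056288/13173 ≈ 22019.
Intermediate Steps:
y(N, J) = -106*J + J*N
y(-73 - 1*48, -97) - 1/(-13173) = -97*(-106 + (-73 - 1*48)) - 1/(-13173) = -97*(-106 + (-73 - 48)) - 1*(-1/13173) = -97*(-106 - 121) + 1/13173 = -97*(-227) + 1/13173 = 22019 + 1/13173 = 290056288/13173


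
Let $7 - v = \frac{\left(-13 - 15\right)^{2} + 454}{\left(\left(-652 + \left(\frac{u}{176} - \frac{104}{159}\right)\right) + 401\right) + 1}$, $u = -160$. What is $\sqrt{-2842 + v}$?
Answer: $\frac{i \sqrt{34241462705622}}{109996} \approx 53.198 i$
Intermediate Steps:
$v = \frac{2622575}{219992}$ ($v = 7 - \frac{\left(-13 - 15\right)^{2} + 454}{\left(\left(-652 - \left(\frac{10}{11} + \frac{104}{159}\right)\right) + 401\right) + 1} = 7 - \frac{\left(-28\right)^{2} + 454}{\left(\left(-652 - \frac{2734}{1749}\right) + 401\right) + 1} = 7 - \frac{784 + 454}{\left(\left(-652 - \frac{2734}{1749}\right) + 401\right) + 1} = 7 - \frac{1238}{\left(\left(-652 - \frac{2734}{1749}\right) + 401\right) + 1} = 7 - \frac{1238}{\left(- \frac{1143082}{1749} + 401\right) + 1} = 7 - \frac{1238}{- \frac{441733}{1749} + 1} = 7 - \frac{1238}{- \frac{439984}{1749}} = 7 - 1238 \left(- \frac{1749}{439984}\right) = 7 - - \frac{1082631}{219992} = 7 + \frac{1082631}{219992} = \frac{2622575}{219992} \approx 11.921$)
$\sqrt{-2842 + v} = \sqrt{-2842 + \frac{2622575}{219992}} = \sqrt{- \frac{622594689}{219992}} = \frac{i \sqrt{34241462705622}}{109996}$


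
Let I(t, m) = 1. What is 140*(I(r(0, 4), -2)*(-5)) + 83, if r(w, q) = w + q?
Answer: -617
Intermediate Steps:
r(w, q) = q + w
140*(I(r(0, 4), -2)*(-5)) + 83 = 140*(1*(-5)) + 83 = 140*(-5) + 83 = -700 + 83 = -617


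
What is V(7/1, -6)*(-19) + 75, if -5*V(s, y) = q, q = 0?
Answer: 75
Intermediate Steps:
V(s, y) = 0 (V(s, y) = -1/5*0 = 0)
V(7/1, -6)*(-19) + 75 = 0*(-19) + 75 = 0 + 75 = 75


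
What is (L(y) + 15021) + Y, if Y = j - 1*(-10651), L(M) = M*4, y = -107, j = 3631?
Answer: 28875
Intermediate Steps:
L(M) = 4*M
Y = 14282 (Y = 3631 - 1*(-10651) = 3631 + 10651 = 14282)
(L(y) + 15021) + Y = (4*(-107) + 15021) + 14282 = (-428 + 15021) + 14282 = 14593 + 14282 = 28875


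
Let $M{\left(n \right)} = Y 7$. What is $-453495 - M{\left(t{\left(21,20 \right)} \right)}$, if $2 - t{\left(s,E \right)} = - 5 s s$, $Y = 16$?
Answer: $-453607$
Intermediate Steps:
$t{\left(s,E \right)} = 2 + 5 s^{2}$ ($t{\left(s,E \right)} = 2 - - 5 s s = 2 - - 5 s^{2} = 2 + 5 s^{2}$)
$M{\left(n \right)} = 112$ ($M{\left(n \right)} = 16 \cdot 7 = 112$)
$-453495 - M{\left(t{\left(21,20 \right)} \right)} = -453495 - 112 = -453607$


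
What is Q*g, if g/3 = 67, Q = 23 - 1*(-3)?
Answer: 5226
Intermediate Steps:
Q = 26 (Q = 23 + 3 = 26)
g = 201 (g = 3*67 = 201)
Q*g = 26*201 = 5226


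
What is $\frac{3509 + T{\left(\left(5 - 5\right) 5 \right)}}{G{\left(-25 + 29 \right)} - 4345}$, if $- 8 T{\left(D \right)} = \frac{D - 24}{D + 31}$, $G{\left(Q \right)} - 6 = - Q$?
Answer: $- \frac{108782}{134633} \approx -0.80799$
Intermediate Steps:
$G{\left(Q \right)} = 6 - Q$
$T{\left(D \right)} = - \frac{-24 + D}{8 \left(31 + D\right)}$ ($T{\left(D \right)} = - \frac{\left(D - 24\right) \frac{1}{D + 31}}{8} = - \frac{\left(-24 + D\right) \frac{1}{31 + D}}{8} = - \frac{\frac{1}{31 + D} \left(-24 + D\right)}{8} = - \frac{-24 + D}{8 \left(31 + D\right)}$)
$\frac{3509 + T{\left(\left(5 - 5\right) 5 \right)}}{G{\left(-25 + 29 \right)} - 4345} = \frac{3509 + \frac{24 - \left(5 - 5\right) 5}{8 \left(31 + \left(5 - 5\right) 5\right)}}{\left(6 - \left(-25 + 29\right)\right) - 4345} = \frac{3509 + \frac{24 - 0 \cdot 5}{8 \left(31 + 0 \cdot 5\right)}}{\left(6 - 4\right) - 4345} = \frac{3509 + \frac{24 - 0}{8 \left(31 + 0\right)}}{\left(6 - 4\right) - 4345} = \frac{3509 + \frac{24 + 0}{8 \cdot 31}}{2 - 4345} = \frac{3509 + \frac{1}{8} \cdot \frac{1}{31} \cdot 24}{-4343} = \left(3509 + \frac{3}{31}\right) \left(- \frac{1}{4343}\right) = \frac{108782}{31} \left(- \frac{1}{4343}\right) = - \frac{108782}{134633}$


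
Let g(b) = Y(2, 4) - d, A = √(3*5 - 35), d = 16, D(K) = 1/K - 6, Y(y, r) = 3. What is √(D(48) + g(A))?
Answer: I*√2733/12 ≈ 4.3565*I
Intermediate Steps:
D(K) = -6 + 1/K
A = 2*I*√5 (A = √(15 - 35) = √(-20) = 2*I*√5 ≈ 4.4721*I)
g(b) = -13 (g(b) = 3 - 1*16 = 3 - 16 = -13)
√(D(48) + g(A)) = √((-6 + 1/48) - 13) = √(-287/48 - 13) = √(-911/48) = I*√2733/12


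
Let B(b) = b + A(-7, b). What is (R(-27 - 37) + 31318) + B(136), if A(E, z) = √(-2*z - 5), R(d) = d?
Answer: 31390 + I*√277 ≈ 31390.0 + 16.643*I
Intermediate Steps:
A(E, z) = √(-5 - 2*z)
B(b) = b + √(-5 - 2*b)
(R(-27 - 37) + 31318) + B(136) = ((-27 - 37) + 31318) + (136 + √(-5 - 2*136)) = (-64 + 31318) + (136 + √(-5 - 272)) = 31254 + (136 + √(-277)) = 31254 + (136 + I*√277) = 31390 + I*√277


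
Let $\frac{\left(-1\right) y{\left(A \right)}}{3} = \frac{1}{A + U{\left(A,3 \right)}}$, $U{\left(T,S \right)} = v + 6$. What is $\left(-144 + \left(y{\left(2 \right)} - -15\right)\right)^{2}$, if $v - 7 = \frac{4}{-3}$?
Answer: $\frac{28068804}{1681} \approx 16698.0$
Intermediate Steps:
$v = \frac{17}{3}$ ($v = 7 + \frac{4}{-3} = 7 + 4 \left(- \frac{1}{3}\right) = 7 - \frac{4}{3} = \frac{17}{3} \approx 5.6667$)
$U{\left(T,S \right)} = \frac{35}{3}$ ($U{\left(T,S \right)} = \frac{17}{3} + 6 = \frac{35}{3}$)
$y{\left(A \right)} = - \frac{3}{\frac{35}{3} + A}$ ($y{\left(A \right)} = - \frac{3}{A + \frac{35}{3}} = - \frac{3}{\frac{35}{3} + A}$)
$\left(-144 + \left(y{\left(2 \right)} - -15\right)\right)^{2} = \left(-144 - \left(-15 + \frac{9}{35 + 3 \cdot 2}\right)\right)^{2} = \left(-144 + \left(- \frac{9}{35 + 6} + 15\right)\right)^{2} = \left(-144 + \left(- \frac{9}{41} + 15\right)\right)^{2} = \left(-144 + \frac{606}{41}\right)^{2} = \left(- \frac{5298}{41}\right)^{2} = \frac{28068804}{1681}$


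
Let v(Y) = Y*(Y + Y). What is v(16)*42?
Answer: 21504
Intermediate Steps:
v(Y) = 2*Y² (v(Y) = Y*(2*Y) = 2*Y²)
v(16)*42 = (2*16²)*42 = (2*256)*42 = 512*42 = 21504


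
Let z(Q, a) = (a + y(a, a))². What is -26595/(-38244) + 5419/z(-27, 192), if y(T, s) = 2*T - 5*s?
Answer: 344069713/469942272 ≈ 0.73215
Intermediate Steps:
y(T, s) = -5*s + 2*T
z(Q, a) = 4*a² (z(Q, a) = (a + (-5*a + 2*a))² = (a - 3*a)² = (-2*a)² = 4*a²)
-26595/(-38244) + 5419/z(-27, 192) = -26595/(-38244) + 5419/((4*192²)) = -26595*(-1/38244) + 5419/((4*36864)) = 8865/12748 + 5419/147456 = 344069713/469942272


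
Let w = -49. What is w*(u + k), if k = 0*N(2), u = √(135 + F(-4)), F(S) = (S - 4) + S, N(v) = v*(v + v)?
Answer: -49*√123 ≈ -543.44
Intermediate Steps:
N(v) = 2*v² (N(v) = v*(2*v) = 2*v²)
F(S) = -4 + 2*S (F(S) = (-4 + S) + S = -4 + 2*S)
u = √123 (u = √(135 + (-4 + 2*(-4))) = √(135 + (-4 - 8)) = √(135 - 12) = √123 ≈ 11.091)
k = 0 (k = 0*(2*2²) = 0*(2*4) = 0*8 = 0)
w*(u + k) = -49*(√123 + 0) = -49*√123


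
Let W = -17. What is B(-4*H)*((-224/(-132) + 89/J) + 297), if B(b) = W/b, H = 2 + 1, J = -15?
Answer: 136867/330 ≈ 414.75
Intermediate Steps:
H = 3
B(b) = -17/b
B(-4*H)*((-224/(-132) + 89/J) + 297) = (-17/((-4*3)))*((-224/(-132) + 89/(-15)) + 297) = (-17/(-12))*((-224*(-1/132) + 89*(-1/15)) + 297) = (-17*(-1/12))*((56/33 - 89/15) + 297) = 17*(-233/55 + 297)/12 = (17/12)*(16102/55) = 136867/330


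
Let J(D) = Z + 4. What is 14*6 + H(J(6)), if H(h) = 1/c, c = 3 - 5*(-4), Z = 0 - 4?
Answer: 1933/23 ≈ 84.043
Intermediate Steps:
Z = -4
c = 23 (c = 3 + 20 = 23)
J(D) = 0 (J(D) = -4 + 4 = 0)
H(h) = 1/23
14*6 + H(J(6)) = 14*6 + 1/23 = 84 + 1/23 = 1933/23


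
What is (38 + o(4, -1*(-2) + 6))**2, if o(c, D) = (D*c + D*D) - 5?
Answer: 16641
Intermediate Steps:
o(c, D) = -5 + D**2 + D*c (o(c, D) = (D*c + D**2) - 5 = (D**2 + D*c) - 5 = -5 + D**2 + D*c)
(38 + o(4, -1*(-2) + 6))**2 = (38 + (-5 + (-1*(-2) + 6)**2 + (-1*(-2) + 6)*4))**2 = (38 + (-5 + (2 + 6)**2 + (2 + 6)*4))**2 = (38 + (-5 + 8**2 + 8*4))**2 = (38 + (-5 + 64 + 32))**2 = (38 + 91)**2 = 129**2 = 16641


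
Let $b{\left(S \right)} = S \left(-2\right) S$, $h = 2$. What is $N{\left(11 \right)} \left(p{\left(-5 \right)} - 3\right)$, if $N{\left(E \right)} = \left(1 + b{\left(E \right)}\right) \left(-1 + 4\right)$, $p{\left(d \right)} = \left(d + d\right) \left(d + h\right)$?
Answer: $-19521$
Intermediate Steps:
$p{\left(d \right)} = 2 d \left(2 + d\right)$ ($p{\left(d \right)} = \left(d + d\right) \left(d + 2\right) = 2 d \left(2 + d\right)$)
$b{\left(S \right)} = - 2 S^{2}$ ($b{\left(S \right)} = - 2 S S = - 2 S^{2}$)
$N{\left(E \right)} = 3 - 6 E^{2}$ ($N{\left(E \right)} = \left(1 - 2 E^{2}\right) \left(-1 + 4\right) = \left(1 - 2 E^{2}\right) 3 = 3 - 6 E^{2}$)
$N{\left(11 \right)} \left(p{\left(-5 \right)} - 3\right) = \left(3 - 6 \cdot 11^{2}\right) \left(2 \left(-5\right) \left(2 - 5\right) - 3\right) = \left(3 - 726\right) \left(2 \left(-5\right) \left(-3\right) - 3\right) = \left(3 - 726\right) \left(30 - 3\right) = \left(-723\right) 27 = -19521$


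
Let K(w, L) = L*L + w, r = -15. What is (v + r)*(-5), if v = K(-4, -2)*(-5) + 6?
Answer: 45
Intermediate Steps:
K(w, L) = w + L**2 (K(w, L) = L**2 + w = w + L**2)
v = 6 (v = (-4 + (-2)**2)*(-5) + 6 = (-4 + 4)*(-5) + 6 = 0*(-5) + 6 = 0 + 6 = 6)
(v + r)*(-5) = (6 - 15)*(-5) = -9*(-5) = 45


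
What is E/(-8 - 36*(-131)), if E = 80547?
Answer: 80547/4708 ≈ 17.109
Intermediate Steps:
E/(-8 - 36*(-131)) = 80547/(-8 - 36*(-131)) = 80547/(-8 + 4716) = 80547/4708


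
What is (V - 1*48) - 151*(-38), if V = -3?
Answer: 5687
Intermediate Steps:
(V - 1*48) - 151*(-38) = (-3 - 1*48) - 151*(-38) = (-3 - 48) + 5738 = -51 + 5738 = 5687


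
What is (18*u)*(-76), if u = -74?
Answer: 101232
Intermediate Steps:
(18*u)*(-76) = (18*(-74))*(-76) = -1332*(-76) = 101232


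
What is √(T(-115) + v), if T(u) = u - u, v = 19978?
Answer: √19978 ≈ 141.34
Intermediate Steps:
T(u) = 0
√(T(-115) + v) = √(0 + 19978) = √19978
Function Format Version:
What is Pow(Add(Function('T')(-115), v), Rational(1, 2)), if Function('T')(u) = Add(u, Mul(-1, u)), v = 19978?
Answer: Pow(19978, Rational(1, 2)) ≈ 141.34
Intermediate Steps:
Function('T')(u) = 0
Pow(Add(Function('T')(-115), v), Rational(1, 2)) = Pow(Add(0, 19978), Rational(1, 2)) = Pow(19978, Rational(1, 2))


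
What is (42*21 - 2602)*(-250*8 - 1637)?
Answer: 6255640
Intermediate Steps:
(42*21 - 2602)*(-250*8 - 1637) = (882 - 2602)*(-2000 - 1637) = -1720*(-3637) = 6255640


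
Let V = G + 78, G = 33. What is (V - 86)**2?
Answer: 625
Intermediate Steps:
V = 111 (V = 33 + 78 = 111)
(V - 86)**2 = (111 - 86)**2 = 25**2 = 625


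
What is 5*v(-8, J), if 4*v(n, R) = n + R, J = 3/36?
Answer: -475/48 ≈ -9.8958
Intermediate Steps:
J = 1/12 (J = 3*(1/36) = 1/12 ≈ 0.083333)
v(n, R) = R/4 + n/4 (v(n, R) = (n + R)/4 = (R + n)/4 = R/4 + n/4)
5*v(-8, J) = 5*((¼)*(1/12) + (¼)*(-8)) = 5*(1/48 - 2) = 5*(-95/48) = -475/48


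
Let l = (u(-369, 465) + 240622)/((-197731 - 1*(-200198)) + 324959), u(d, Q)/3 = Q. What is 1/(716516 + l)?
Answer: 327426/234606209833 ≈ 1.3956e-6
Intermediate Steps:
u(d, Q) = 3*Q
l = 242017/327426 (l = (3*465 + 240622)/((-197731 - 1*(-200198)) + 324959) = (1395 + 240622)/((-197731 + 200198) + 324959) = 242017/(2467 + 324959) = 242017/327426 ≈ 0.73915)
1/(716516 + l) = 1/(716516 + 242017/327426) = 1/(234606209833/327426) = 327426/234606209833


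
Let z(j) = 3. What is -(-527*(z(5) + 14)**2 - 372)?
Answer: 152675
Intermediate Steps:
-(-527*(z(5) + 14)**2 - 372) = -(-527*(3 + 14)**2 - 372) = -(-527*17**2 - 372) = -(-527*289 - 372) = -(-152303 - 372) = -1*(-152675) = 152675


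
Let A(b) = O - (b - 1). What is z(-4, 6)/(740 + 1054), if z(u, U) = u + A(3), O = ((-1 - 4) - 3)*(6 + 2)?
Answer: -35/897 ≈ -0.039019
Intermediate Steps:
O = -64 (O = (-5 - 3)*8 = -8*8 = -64)
A(b) = -63 - b (A(b) = -64 - (b - 1) = -64 - (-1 + b) = -64 + (1 - b) = -63 - b)
z(u, U) = -66 + u (z(u, U) = u + (-63 - 1*3) = u + (-63 - 3) = u - 66 = -66 + u)
z(-4, 6)/(740 + 1054) = (-66 - 4)/(740 + 1054) = -70/1794 = (1/1794)*(-70) = -35/897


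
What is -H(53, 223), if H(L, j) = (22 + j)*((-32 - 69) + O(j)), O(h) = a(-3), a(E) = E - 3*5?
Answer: 29155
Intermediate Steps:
a(E) = -15 + E (a(E) = E - 15 = -15 + E)
O(h) = -18 (O(h) = -15 - 3 = -18)
H(L, j) = -2618 - 119*j (H(L, j) = (22 + j)*((-32 - 69) - 18) = (22 + j)*(-101 - 18) = (22 + j)*(-119) = -2618 - 119*j)
-H(53, 223) = -(-2618 - 119*223) = -(-2618 - 26537) = -1*(-29155) = 29155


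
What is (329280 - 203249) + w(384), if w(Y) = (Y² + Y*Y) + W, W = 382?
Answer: 421325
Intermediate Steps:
w(Y) = 382 + 2*Y² (w(Y) = (Y² + Y*Y) + 382 = (Y² + Y²) + 382 = 2*Y² + 382 = 382 + 2*Y²)
(329280 - 203249) + w(384) = (329280 - 203249) + (382 + 2*384²) = 126031 + (382 + 2*147456) = 126031 + (382 + 294912) = 126031 + 295294 = 421325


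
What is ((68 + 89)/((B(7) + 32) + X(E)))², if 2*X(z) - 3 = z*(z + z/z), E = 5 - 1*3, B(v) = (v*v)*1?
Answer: 98596/29241 ≈ 3.3718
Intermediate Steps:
B(v) = v² (B(v) = v²*1 = v²)
E = 2 (E = 5 - 3 = 2)
X(z) = 3/2 + z*(1 + z)/2 (X(z) = 3/2 + (z*(z + z/z))/2 = 3/2 + (z*(z + 1))/2 = 3/2 + (z*(1 + z))/2 = 3/2 + z*(1 + z)/2)
((68 + 89)/((B(7) + 32) + X(E)))² = ((68 + 89)/((7² + 32) + (3/2 + (½)*2 + (½)*2²)))² = (157/((49 + 32) + (3/2 + 1 + (½)*4)))² = (157/(81 + (3/2 + 1 + 2)))² = (157/(81 + 9/2))² = (157/(171/2))² = (157*(2/171))² = (314/171)² = 98596/29241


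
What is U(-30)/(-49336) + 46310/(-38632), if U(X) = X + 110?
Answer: -12999095/10829252 ≈ -1.2004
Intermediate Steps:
U(X) = 110 + X
U(-30)/(-49336) + 46310/(-38632) = (110 - 30)/(-49336) + 46310/(-38632) = 80*(-1/49336) + 46310*(-1/38632) = -10/6167 - 2105/1756 = -12999095/10829252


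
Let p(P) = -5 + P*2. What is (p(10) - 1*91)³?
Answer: -438976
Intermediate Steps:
p(P) = -5 + 2*P
(p(10) - 1*91)³ = ((-5 + 2*10) - 1*91)³ = ((-5 + 20) - 91)³ = (15 - 91)³ = (-76)³ = -438976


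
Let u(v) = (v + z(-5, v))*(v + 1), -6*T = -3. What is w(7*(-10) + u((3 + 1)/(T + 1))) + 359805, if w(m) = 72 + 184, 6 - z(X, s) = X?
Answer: 360061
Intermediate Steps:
T = ½ (T = -⅙*(-3) = ½ ≈ 0.50000)
z(X, s) = 6 - X
u(v) = (1 + v)*(11 + v) (u(v) = (v + (6 - 1*(-5)))*(v + 1) = (v + (6 + 5))*(1 + v) = (v + 11)*(1 + v) = (11 + v)*(1 + v) = (1 + v)*(11 + v))
w(m) = 256
w(7*(-10) + u((3 + 1)/(T + 1))) + 359805 = 256 + 359805 = 360061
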